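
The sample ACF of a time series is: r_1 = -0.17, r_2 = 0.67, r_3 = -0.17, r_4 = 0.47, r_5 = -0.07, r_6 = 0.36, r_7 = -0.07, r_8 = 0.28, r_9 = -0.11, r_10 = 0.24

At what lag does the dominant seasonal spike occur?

The largest autocorrelation is r_2 = 0.67, with weaker echoes at lags 4 (0.47), 6 (0.36), 8 (0.28) and 10 (0.24); the remaining lags stay at or below -0.07.
The dominant spike at lag 2 indicates a seasonal period of 2.

2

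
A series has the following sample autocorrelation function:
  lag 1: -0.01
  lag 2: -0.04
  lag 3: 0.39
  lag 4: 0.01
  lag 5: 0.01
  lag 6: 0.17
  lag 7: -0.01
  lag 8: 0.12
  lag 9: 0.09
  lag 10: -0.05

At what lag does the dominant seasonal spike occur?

3

The largest autocorrelation is r_3 = 0.39, with a weaker echo at lag 6 (0.17); the remaining lags stay at or below 0.12.
The dominant spike at lag 3 indicates a seasonal period of 3.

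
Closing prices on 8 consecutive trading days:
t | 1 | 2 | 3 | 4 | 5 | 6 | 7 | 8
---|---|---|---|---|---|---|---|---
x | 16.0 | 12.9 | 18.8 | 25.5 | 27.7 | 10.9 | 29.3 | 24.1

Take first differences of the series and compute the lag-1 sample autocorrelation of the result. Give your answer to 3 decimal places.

First differences Δx: -3.1, 5.9, 6.7, 2.2, -16.8, 18.4, -5.2
Mean of differences = 1.1571
Numerator Σ(Δx_t−Δx̄)(Δx_{t+1}−Δx̄) = -426.0961
Denominator Σ(Δx_t−Δx̄)² = 732.6171
r_1(Δx) = -426.0961 / 732.6171 = -0.582

-0.582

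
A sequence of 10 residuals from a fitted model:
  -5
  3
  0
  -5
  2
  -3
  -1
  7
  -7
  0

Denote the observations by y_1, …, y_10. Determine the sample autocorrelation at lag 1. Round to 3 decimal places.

Mean ȳ = (-5 + 3 + 0 − 5 + 2 − 3 − 1 + 7 − 7 + 0)/10 = -0.9000
Numerator Σ_{t=1}^{9}(y_t−ȳ)(y_{t+1}−ȳ) = -88.4100
Denominator Σ(y_t−ȳ)² = 162.9000
r_1 = -88.4100 / 162.9000 = -0.543

-0.543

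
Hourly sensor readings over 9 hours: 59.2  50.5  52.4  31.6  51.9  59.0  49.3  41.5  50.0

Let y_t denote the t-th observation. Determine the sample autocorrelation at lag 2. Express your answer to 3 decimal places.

Mean ȳ = (59.2 + 50.5 + 52.4 + 31.6 + 51.9 + 59.0 + 49.3 + 41.5 + 50.0)/9 = 49.4889
Numerator Σ_{t=1}^{7}(y_t−ȳ)(y_{t+2}−ȳ) = -229.4769
Denominator Σ(y_t−ȳ)² = 584.2089
r_2 = -229.4769 / 584.2089 = -0.393

-0.393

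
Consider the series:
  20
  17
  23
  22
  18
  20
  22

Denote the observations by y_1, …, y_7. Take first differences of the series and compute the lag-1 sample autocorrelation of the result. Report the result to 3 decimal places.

First differences Δy: -3, 6, -1, -4, 2, 2
Mean of differences = 0.3333
Numerator Σ(Δy_t−Δȳ)(Δy_{t+1}−Δȳ) = -25.1111
Denominator Σ(Δy_t−Δȳ)² = 69.3333
r_1(Δy) = -25.1111 / 69.3333 = -0.362

-0.362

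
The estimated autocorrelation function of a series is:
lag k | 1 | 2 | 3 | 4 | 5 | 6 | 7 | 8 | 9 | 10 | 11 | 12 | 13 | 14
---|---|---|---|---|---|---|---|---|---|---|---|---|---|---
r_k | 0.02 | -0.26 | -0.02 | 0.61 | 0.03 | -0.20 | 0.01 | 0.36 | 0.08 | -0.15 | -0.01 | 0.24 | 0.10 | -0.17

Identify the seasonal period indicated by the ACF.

4

The largest autocorrelation is r_4 = 0.61, with weaker echoes at lags 8 (0.36) and 12 (0.24); the remaining lags stay at or below 0.10.
The dominant spike at lag 4 indicates a seasonal period of 4.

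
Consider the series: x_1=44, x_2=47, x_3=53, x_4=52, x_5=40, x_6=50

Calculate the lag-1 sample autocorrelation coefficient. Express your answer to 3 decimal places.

Mean x̄ = (44 + 47 + 53 + 52 + 40 + 50)/6 = 47.6667
Numerator Σ_{t=1}^{5}(x_t−x̄)(x_{t+1}−x̄) = -29.1111
Denominator Σ(x_t−x̄)² = 125.3333
r_1 = -29.1111 / 125.3333 = -0.232

-0.232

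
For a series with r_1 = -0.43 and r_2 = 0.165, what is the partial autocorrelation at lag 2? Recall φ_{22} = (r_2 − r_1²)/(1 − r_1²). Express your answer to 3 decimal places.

φ_{22} = (r_2 − r_1²) / (1 − r_1²)
r_1² = (-0.43)² = 0.1849
Numerator = 0.165 − 0.1849 = -0.0199; denominator = 1 − 0.1849 = 0.8151
φ_{22} = -0.0199 / 0.8151 = -0.024

-0.024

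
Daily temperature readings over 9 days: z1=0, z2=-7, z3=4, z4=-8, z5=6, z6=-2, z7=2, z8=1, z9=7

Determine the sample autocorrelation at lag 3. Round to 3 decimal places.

Mean z̄ = (0 − 7 + 4 − 8 + 6 − 2 + 2 + 1 + 7)/9 = 0.3333
Σ(z_t−z̄)(z_{t+3}−z̄) = (2.7778) + (-41.5556) + (-8.5556) + (-13.8889) + (3.7778) + (-15.5556) = -73.0000
Denominator Σ(z_t−z̄)² = 222.0000
r_3 = -73.0000 / 222.0000 = -0.329

-0.329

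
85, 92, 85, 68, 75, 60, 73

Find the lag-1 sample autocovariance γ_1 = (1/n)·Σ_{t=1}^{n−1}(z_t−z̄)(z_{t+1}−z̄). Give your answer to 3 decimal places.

Mean z̄ = (85 + 92 + 85 + 68 + 75 + 60 + 73)/7 = 76.8571
Deviations: 8.1429, 15.1429, 8.1429, -8.8571, -1.8571, -16.8571, -3.8571
Σ_{t=1}^{6}(z_t−z̄)(z_{t+1}−z̄) = 287.2653
γ_1 = 287.2653 / 7 = 41.038

41.038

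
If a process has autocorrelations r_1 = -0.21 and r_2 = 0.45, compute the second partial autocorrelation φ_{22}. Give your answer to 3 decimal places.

φ_{22} = (r_2 − r_1²) / (1 − r_1²)
r_1² = (-0.21)² = 0.0441
Numerator = 0.45 − 0.0441 = 0.4059; denominator = 1 − 0.0441 = 0.9559
φ_{22} = 0.4059 / 0.9559 = 0.425

0.425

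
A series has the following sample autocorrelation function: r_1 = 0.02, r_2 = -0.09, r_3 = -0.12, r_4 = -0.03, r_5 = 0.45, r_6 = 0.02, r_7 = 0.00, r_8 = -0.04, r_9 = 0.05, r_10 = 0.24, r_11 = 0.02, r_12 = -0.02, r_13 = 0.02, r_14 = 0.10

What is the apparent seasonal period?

5

The largest autocorrelation is r_5 = 0.45, with a weaker echo at lag 10 (0.24); the remaining lags stay at or below 0.10.
The dominant spike at lag 5 indicates a seasonal period of 5.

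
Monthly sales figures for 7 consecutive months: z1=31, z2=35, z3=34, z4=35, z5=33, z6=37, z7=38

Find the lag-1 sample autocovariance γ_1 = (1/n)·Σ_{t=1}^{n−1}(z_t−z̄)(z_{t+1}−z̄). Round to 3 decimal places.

Mean z̄ = (31 + 35 + 34 + 35 + 33 + 37 + 38)/7 = 34.7143
Deviations: -3.7143, 0.2857, -0.7143, 0.2857, -1.7143, 2.2857, 3.2857
Σ_{t=1}^{6}(z_t−z̄)(z_{t+1}−z̄) = 1.6327
γ_1 = 1.6327 / 7 = 0.233

0.233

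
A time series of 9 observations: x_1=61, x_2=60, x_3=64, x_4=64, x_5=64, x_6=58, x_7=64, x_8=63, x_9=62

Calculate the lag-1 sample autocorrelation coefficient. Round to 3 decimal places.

-0.232

Mean x̄ = (61 + 60 + 64 + 64 + 64 + 58 + 64 + 63 + 62)/9 = 62.2222
Numerator Σ_{t=1}^{8}(x_t−x̄)(x_{t+1}−x̄) = -8.7160
Denominator Σ(x_t−x̄)² = 37.5556
r_1 = -8.7160 / 37.5556 = -0.232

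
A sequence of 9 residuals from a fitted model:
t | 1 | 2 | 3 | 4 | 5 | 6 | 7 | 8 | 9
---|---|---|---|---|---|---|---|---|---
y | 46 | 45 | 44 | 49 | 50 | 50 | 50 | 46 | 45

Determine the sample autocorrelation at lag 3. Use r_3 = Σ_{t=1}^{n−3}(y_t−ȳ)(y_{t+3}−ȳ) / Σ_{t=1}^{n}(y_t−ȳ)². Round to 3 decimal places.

Mean ȳ = (46 + 45 + 44 + 49 + 50 + 50 + 50 + 46 + 45)/9 = 47.2222
Σ(y_t−ȳ)(y_{t+3}−ȳ) = (-2.1728) + (-6.1728) + (-8.9506) + (4.9383) + (-3.3951) + (-6.1728) = -21.9259
Denominator Σ(y_t−ȳ)² = 49.5556
r_3 = -21.9259 / 49.5556 = -0.442

-0.442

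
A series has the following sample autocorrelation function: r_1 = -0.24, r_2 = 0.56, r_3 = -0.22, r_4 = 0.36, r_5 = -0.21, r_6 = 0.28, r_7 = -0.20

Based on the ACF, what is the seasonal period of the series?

2

The largest autocorrelation is r_2 = 0.56, with weaker echoes at lags 4 (0.36) and 6 (0.28); the remaining lags stay at or below -0.20.
The dominant spike at lag 2 indicates a seasonal period of 2.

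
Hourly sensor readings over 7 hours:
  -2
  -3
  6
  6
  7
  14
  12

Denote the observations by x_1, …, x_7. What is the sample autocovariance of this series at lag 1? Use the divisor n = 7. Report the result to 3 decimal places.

18.274

Mean x̄ = (-2 − 3 + 6 + 6 + 7 + 14 + 12)/7 = 5.7143
Σ_{t=1}^{6}(x_t−x̄)(x_{t+1}−x̄) = 127.9184
γ_1 = 127.9184 / 7 = 18.274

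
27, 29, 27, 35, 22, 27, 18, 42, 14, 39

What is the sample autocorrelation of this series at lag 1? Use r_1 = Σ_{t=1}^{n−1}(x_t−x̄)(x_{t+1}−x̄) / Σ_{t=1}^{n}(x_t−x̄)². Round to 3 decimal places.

Mean x̄ = (27 + 29 + 27 + 35 + 22 + 27 + 18 + 42 + 14 + 39)/10 = 28.0000
Numerator Σ_{t=1}^{9}(x_t−x̄)(x_{t+1}−x̄) = -525.0000
Denominator Σ(x_t−x̄)² = 702.0000
r_1 = -525.0000 / 702.0000 = -0.748

-0.748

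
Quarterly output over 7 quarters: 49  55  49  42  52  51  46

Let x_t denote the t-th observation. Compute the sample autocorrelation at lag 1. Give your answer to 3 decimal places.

Mean x̄ = (49 + 55 + 49 + 42 + 52 + 51 + 46)/7 = 49.1429
Numerator Σ_{t=1}^{6}(x_t−x̄)(x_{t+1}−x̄) = -21.5918
Denominator Σ(x_t−x̄)² = 106.8571
r_1 = -21.5918 / 106.8571 = -0.202

-0.202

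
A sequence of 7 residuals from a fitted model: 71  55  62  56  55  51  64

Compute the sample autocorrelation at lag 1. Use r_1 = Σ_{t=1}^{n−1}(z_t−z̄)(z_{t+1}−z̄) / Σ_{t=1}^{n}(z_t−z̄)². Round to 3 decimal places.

-0.222

Mean z̄ = (71 + 55 + 62 + 56 + 55 + 51 + 64)/7 = 59.1429
Σ(z_t−z̄)(z_{t+1}−z̄) = (-49.1224) + (-11.8367) + (-8.9796) + (13.0204) + (33.7347) + (-39.5510) = -62.7347
Denominator Σ(z_t−z̄)² = 282.8571
r_1 = -62.7347 / 282.8571 = -0.222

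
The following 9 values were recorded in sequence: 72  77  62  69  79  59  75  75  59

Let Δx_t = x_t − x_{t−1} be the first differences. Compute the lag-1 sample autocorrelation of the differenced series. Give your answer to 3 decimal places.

First differences Δx: 5, -15, 7, 10, -20, 16, 0, -16
Mean of differences = -1.6250
Numerator Σ(Δx_t−Δx̄)(Δx_{t+1}−Δx̄) = -635.8906
Denominator Σ(Δx_t−Δx̄)² = 1289.8750
r_1(Δx) = -635.8906 / 1289.8750 = -0.493

-0.493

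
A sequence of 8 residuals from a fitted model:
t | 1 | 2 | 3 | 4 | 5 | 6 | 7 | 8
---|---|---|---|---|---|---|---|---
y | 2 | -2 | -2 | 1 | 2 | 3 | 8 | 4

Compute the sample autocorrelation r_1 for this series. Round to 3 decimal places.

Mean ȳ = (2 − 2 − 2 + 1 + 2 + 3 + 8 + 4)/8 = 2.0000
Deviations from mean: 0.0000, -4.0000, -4.0000, -1.0000, 0.0000, 1.0000, 6.0000, 2.0000
Numerator Σ_{t=1}^{7}(y_t−ȳ)(y_{t+1}−ȳ) = 38.0000
Denominator Σ(y_t−ȳ)² = 74.0000
r_1 = 38.0000 / 74.0000 = 0.514

0.514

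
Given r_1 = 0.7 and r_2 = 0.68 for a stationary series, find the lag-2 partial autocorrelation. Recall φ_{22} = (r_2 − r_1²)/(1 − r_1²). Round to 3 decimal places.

0.373

φ_{22} = (r_2 − r_1²) / (1 − r_1²)
r_1² = (0.7)² = 0.49
Numerator = 0.68 − 0.4900 = 0.1900; denominator = 1 − 0.4900 = 0.5100
φ_{22} = 0.1900 / 0.5100 = 0.373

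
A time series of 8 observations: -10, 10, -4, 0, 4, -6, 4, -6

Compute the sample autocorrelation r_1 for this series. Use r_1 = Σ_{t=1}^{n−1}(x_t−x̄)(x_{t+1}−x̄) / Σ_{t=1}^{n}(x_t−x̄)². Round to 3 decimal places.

Mean x̄ = (-10 + 10 − 4 + 0 + 4 − 6 + 4 − 6)/8 = -1.0000
Deviations from mean: -9.0000, 11.0000, -3.0000, 1.0000, 5.0000, -5.0000, 5.0000, -5.0000
Σ(x_t−x̄)(x_{t+1}−x̄) = (-99.0000) + (-33.0000) + (-3.0000) + (5.0000) + (-25.0000) + (-25.0000) + (-25.0000) = -205.0000
Denominator Σ(x_t−x̄)² = 312.0000
r_1 = -205.0000 / 312.0000 = -0.657

-0.657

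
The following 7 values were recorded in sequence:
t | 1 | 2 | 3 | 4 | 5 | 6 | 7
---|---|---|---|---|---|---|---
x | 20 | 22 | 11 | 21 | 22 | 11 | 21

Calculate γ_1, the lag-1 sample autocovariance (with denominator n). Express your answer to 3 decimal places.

-11.032

Mean x̄ = (20 + 22 + 11 + 21 + 22 + 11 + 21)/7 = 18.2857
Σ_{t=1}^{6}(x_t−x̄)(x_{t+1}−x̄) = -77.2245
γ_1 = -77.2245 / 7 = -11.032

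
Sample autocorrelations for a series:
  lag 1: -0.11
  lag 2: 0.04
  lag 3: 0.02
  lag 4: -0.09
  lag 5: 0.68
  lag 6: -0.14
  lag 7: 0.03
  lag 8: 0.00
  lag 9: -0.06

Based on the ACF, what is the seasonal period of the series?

The largest autocorrelation is r_5 = 0.68; the remaining lags stay at or below 0.04.
The dominant spike at lag 5 indicates a seasonal period of 5.

5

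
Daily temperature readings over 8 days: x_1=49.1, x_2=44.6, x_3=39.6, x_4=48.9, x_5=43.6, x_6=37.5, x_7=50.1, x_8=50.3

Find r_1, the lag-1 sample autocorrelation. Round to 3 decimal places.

Mean x̄ = (49.1 + 44.6 + 39.6 + 48.9 + 43.6 + 37.5 + 50.1 + 50.3)/8 = 45.4625
Σ(x_t−x̄)(x_{t+1}−x̄) = (-3.1373) + (5.0564) + (-20.1523) + (-6.4023) + (14.8302) + (-36.9261) + (22.4339) = -24.2977
Denominator Σ(x_t−x̄)² = 171.9388
r_1 = -24.2977 / 171.9388 = -0.141

-0.141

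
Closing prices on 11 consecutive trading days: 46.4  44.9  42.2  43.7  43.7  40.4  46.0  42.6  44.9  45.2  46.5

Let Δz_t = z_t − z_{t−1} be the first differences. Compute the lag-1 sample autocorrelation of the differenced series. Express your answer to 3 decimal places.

-0.609

First differences Δz: -1.5, -2.7, 1.5, 0.0, -3.3, 5.6, -3.4, 2.3, 0.3, 1.3
Mean of differences = 0.0100
Numerator Σ(Δz_t−Δz̄)(Δz_{t+1}−Δz̄) = -44.2631
Denominator Σ(Δz_t−Δz̄)² = 72.6690
r_1(Δz) = -44.2631 / 72.6690 = -0.609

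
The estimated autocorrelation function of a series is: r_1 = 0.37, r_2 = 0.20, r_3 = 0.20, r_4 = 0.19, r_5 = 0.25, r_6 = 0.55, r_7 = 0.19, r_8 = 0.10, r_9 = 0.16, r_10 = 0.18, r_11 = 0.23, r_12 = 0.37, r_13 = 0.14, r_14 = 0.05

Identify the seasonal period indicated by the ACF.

6

The largest autocorrelation is r_6 = 0.55; the remaining lags stay at or below 0.37. The elevated value at lag 1 (0.37), dropping to 0.20 at lag 2, reflects decaying short-term dependence rather than seasonality.
The dominant spike at lag 6 indicates a seasonal period of 6.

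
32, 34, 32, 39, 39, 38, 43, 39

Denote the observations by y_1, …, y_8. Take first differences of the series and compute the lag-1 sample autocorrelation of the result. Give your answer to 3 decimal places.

First differences Δy: 2, -2, 7, 0, -1, 5, -4
Mean of differences = 1.0000
Numerator Σ(Δy_t−Δȳ)(Δy_{t+1}−Δȳ) = -53.0000
Denominator Σ(Δy_t−Δȳ)² = 92.0000
r_1(Δy) = -53.0000 / 92.0000 = -0.576

-0.576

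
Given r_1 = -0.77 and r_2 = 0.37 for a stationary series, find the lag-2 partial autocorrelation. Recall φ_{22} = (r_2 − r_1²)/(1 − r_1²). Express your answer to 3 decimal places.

φ_{22} = (r_2 − r_1²) / (1 − r_1²)
r_1² = (-0.77)² = 0.5929
Numerator = 0.37 − 0.5929 = -0.2229; denominator = 1 − 0.5929 = 0.4071
φ_{22} = -0.2229 / 0.4071 = -0.548

-0.548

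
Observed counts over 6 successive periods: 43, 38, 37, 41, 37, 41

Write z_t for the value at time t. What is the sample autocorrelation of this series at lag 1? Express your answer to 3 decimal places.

Mean z̄ = (43 + 38 + 37 + 41 + 37 + 41)/6 = 39.5000
Deviations from mean: 3.5000, -1.5000, -2.5000, 1.5000, -2.5000, 1.5000
Σ(z_t−z̄)(z_{t+1}−z̄) = (-5.2500) + (3.7500) + (-3.7500) + (-3.7500) + (-3.7500) = -12.7500
Denominator Σ(z_t−z̄)² = 31.5000
r_1 = -12.7500 / 31.5000 = -0.405

-0.405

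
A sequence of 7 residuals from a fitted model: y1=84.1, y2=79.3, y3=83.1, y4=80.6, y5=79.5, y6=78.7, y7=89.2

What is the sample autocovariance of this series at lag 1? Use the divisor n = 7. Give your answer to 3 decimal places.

Mean ȳ = (84.1 + 79.3 + 83.1 + 80.6 + 79.5 + 78.7 + 89.2)/7 = 82.0714
Deviations: 2.0286, -2.7714, 1.0286, -1.4714, -2.5714, -3.3714, 7.1286
Σ_{t=1}^{6}(y_t−ȳ)(y_{t+1}−ȳ) = -21.5665
γ_1 = -21.5665 / 7 = -3.081

-3.081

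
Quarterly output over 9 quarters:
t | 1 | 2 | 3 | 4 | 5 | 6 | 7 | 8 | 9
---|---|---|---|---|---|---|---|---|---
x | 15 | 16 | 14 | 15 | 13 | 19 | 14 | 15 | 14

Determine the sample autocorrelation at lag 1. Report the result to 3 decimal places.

-0.542

Mean x̄ = (15 + 16 + 14 + 15 + 13 + 19 + 14 + 15 + 14)/9 = 15.0000
Numerator Σ_{t=1}^{8}(x_t−x̄)(x_{t+1}−x̄) = -13.0000
Denominator Σ(x_t−x̄)² = 24.0000
r_1 = -13.0000 / 24.0000 = -0.542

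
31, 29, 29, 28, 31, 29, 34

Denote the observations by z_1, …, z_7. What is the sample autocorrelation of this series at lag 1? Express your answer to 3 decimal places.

Mean z̄ = (31 + 29 + 29 + 28 + 31 + 29 + 34)/7 = 30.1429
Σ(z_t−z̄)(z_{t+1}−z̄) = (-0.9796) + (1.3061) + (2.4490) + (-1.8367) + (-0.9796) + (-4.4082) = -4.4490
Denominator Σ(z_t−z̄)² = 24.8571
r_1 = -4.4490 / 24.8571 = -0.179

-0.179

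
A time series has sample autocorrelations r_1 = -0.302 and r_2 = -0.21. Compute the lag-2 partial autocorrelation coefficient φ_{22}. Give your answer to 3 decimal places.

-0.331

φ_{22} = (r_2 − r_1²) / (1 − r_1²)
r_1² = (-0.302)² = 0.091204
Numerator = -0.21 − 0.0912 = -0.3012; denominator = 1 − 0.0912 = 0.9088
φ_{22} = -0.3012 / 0.9088 = -0.331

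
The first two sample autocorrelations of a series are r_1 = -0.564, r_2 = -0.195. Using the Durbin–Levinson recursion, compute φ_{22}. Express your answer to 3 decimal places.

φ_{22} = (r_2 − r_1²) / (1 − r_1²)
r_1² = (-0.564)² = 0.318096
Numerator = -0.195 − 0.3181 = -0.5131; denominator = 1 − 0.3181 = 0.6819
φ_{22} = -0.5131 / 0.6819 = -0.752

-0.752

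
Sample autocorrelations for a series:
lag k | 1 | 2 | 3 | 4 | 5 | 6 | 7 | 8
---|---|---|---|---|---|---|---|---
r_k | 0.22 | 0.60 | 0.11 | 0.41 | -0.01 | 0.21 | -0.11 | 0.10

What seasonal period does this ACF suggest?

2

The largest autocorrelation is r_2 = 0.60, with a weaker echo at lag 4 (0.41); the remaining lags stay at or below 0.22.
The dominant spike at lag 2 indicates a seasonal period of 2.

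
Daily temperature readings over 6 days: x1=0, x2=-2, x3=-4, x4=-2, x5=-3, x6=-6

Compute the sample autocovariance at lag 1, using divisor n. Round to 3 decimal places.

Mean x̄ = (0 − 2 − 4 − 2 − 3 − 6)/6 = -2.8333
Deviations: 2.8333, 0.8333, -1.1667, 0.8333, -0.1667, -3.1667
Σ_{t=1}^{5}(x_t−x̄)(x_{t+1}−x̄) = 0.8056
γ_1 = 0.8056 / 6 = 0.134

0.134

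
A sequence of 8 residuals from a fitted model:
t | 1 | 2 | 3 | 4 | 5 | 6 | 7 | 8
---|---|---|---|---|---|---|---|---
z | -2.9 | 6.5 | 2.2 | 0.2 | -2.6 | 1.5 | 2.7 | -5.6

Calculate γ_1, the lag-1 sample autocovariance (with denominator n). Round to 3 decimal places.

-2.786

Mean z̄ = (-2.9 + 6.5 + 2.2 + 0.2 − 2.6 + 1.5 + 2.7 − 5.6)/8 = 0.2500
Deviations: -3.1500, 6.2500, 1.9500, -0.0500, -2.8500, 1.2500, 2.4500, -5.8500
Σ_{t=1}^{7}(z_t−z̄)(z_{t+1}−z̄) = -22.2875
γ_1 = -22.2875 / 8 = -2.786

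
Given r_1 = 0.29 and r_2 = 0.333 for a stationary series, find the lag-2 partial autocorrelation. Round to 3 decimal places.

φ_{22} = (r_2 − r_1²) / (1 − r_1²)
r_1² = (0.29)² = 0.0841
Numerator = 0.333 − 0.0841 = 0.2489; denominator = 1 − 0.0841 = 0.9159
φ_{22} = 0.2489 / 0.9159 = 0.272

0.272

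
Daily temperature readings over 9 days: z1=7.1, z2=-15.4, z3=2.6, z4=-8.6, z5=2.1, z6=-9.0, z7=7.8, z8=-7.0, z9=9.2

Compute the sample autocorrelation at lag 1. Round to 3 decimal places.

Mean z̄ = (7.1 − 15.4 + 2.6 − 8.6 + 2.1 − 9.0 + 7.8 − 7.0 + 9.2)/9 = -1.2444
Numerator Σ_{t=1}^{8}(z_t−z̄)(z_{t+1}−z̄) = -433.6709
Denominator Σ(z_t−z̄)² = 634.2422
r_1 = -433.6709 / 634.2422 = -0.684

-0.684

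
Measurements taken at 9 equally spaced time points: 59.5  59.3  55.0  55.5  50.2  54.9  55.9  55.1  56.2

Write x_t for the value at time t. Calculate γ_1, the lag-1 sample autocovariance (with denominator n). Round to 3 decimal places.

1.817

Mean x̄ = (59.5 + 59.3 + 55.0 + 55.5 + 50.2 + 54.9 + 55.9 + 55.1 + 56.2)/9 = 55.7333
Σ_{t=1}^{8}(x_t−x̄)(x_{t+1}−x̄) = 16.3522
γ_1 = 16.3522 / 9 = 1.817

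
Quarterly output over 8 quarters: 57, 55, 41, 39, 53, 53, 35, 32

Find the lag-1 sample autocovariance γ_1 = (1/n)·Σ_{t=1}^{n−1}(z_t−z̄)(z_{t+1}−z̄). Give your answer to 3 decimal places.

Mean z̄ = (57 + 55 + 41 + 39 + 53 + 53 + 35 + 32)/8 = 45.6250
Deviations: 11.3750, 9.3750, -4.6250, -6.6250, 7.3750, 7.3750, -10.6250, -13.6250
Σ_{t=1}^{7}(z_t−z̄)(z_{t+1}−z̄) = 165.8594
γ_1 = 165.8594 / 8 = 20.732

20.732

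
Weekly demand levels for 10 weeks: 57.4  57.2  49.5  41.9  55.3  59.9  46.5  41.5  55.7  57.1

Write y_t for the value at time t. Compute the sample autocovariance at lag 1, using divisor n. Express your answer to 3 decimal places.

Mean ȳ = (57.4 + 57.2 + 49.5 + 41.9 + 55.3 + 59.9 + 46.5 + 41.5 + 55.7 + 57.1)/10 = 52.2000
Σ_{t=1}^{9}(y_t−ȳ)(y_{t+1}−ȳ) = 29.0500
γ_1 = 29.0500 / 10 = 2.905

2.905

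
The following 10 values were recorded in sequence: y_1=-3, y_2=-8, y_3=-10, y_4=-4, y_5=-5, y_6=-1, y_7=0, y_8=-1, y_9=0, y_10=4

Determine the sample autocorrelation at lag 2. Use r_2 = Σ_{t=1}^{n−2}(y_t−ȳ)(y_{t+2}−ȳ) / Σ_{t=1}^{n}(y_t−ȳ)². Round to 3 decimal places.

0.251

Mean ȳ = (-3 − 8 − 10 − 4 − 5 − 1 + 0 − 1 + 0 + 4)/10 = -2.8000
Numerator Σ_{t=1}^{8}(y_t−ȳ)(y_{t+2}−ȳ) = 38.5200
Denominator Σ(y_t−ȳ)² = 153.6000
r_2 = 38.5200 / 153.6000 = 0.251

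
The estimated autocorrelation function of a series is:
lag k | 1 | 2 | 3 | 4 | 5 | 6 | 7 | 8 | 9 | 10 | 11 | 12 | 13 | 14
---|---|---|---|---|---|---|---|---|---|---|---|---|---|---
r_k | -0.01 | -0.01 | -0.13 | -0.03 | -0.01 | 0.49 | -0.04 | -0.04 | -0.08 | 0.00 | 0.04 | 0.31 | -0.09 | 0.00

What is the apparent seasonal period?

6

The largest autocorrelation is r_6 = 0.49, with a weaker echo at lag 12 (0.31); the remaining lags stay at or below 0.04.
The dominant spike at lag 6 indicates a seasonal period of 6.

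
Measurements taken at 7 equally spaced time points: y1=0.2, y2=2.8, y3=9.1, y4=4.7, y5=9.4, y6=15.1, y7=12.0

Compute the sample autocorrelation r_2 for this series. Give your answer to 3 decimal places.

-0.050

Mean ȳ = (0.2 + 2.8 + 9.1 + 4.7 + 9.4 + 15.1 + 12.0)/7 = 7.6143
Deviations from mean: -7.4143, -4.8143, 1.4857, -2.9143, 1.7857, 7.4857, 4.3857
Σ(y_t−ȳ)(y_{t+2}−ȳ) = (-11.0155) + (14.0302) + (2.6531) + (-21.8155) + (7.8316) = -8.3161
Denominator Σ(y_t−ȳ)² = 167.3086
r_2 = -8.3161 / 167.3086 = -0.050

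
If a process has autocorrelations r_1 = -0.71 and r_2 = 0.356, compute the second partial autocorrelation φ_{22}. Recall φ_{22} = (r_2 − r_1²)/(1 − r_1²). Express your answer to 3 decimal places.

φ_{22} = (r_2 − r_1²) / (1 − r_1²)
r_1² = (-0.71)² = 0.5041
Numerator = 0.356 − 0.5041 = -0.1481; denominator = 1 − 0.5041 = 0.4959
φ_{22} = -0.1481 / 0.4959 = -0.299

-0.299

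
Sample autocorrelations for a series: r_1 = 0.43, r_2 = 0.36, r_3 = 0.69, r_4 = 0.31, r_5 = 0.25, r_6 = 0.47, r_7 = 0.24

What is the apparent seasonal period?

The largest autocorrelation is r_3 = 0.69, with a weaker echo at lag 6 (0.47); the remaining lags stay at or below 0.43. The elevated value at lag 1 (0.43), dropping to 0.36 at lag 2, reflects decaying short-term dependence rather than seasonality.
The dominant spike at lag 3 indicates a seasonal period of 3.

3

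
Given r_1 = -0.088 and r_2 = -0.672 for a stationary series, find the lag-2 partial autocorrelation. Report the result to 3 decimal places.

φ_{22} = (r_2 − r_1²) / (1 − r_1²)
r_1² = (-0.088)² = 0.007744
Numerator = -0.672 − 0.0077 = -0.6797; denominator = 1 − 0.0077 = 0.9923
φ_{22} = -0.6797 / 0.9923 = -0.685

-0.685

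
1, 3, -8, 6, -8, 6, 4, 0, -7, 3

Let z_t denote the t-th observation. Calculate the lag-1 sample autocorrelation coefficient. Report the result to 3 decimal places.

-0.570

Mean z̄ = (1 + 3 − 8 + 6 − 8 + 6 + 4 + 0 − 7 + 3)/10 = 0.0000
Numerator Σ_{t=1}^{9}(z_t−z̄)(z_{t+1}−z̄) = -162.0000
Denominator Σ(z_t−z̄)² = 284.0000
r_1 = -162.0000 / 284.0000 = -0.570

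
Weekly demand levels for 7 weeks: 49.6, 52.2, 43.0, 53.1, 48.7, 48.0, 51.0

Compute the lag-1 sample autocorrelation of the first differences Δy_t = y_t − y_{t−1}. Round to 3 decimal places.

-0.718

First differences Δy: 2.6, -9.2, 10.1, -4.4, -0.7, 3.0
Mean of differences = 0.2333
Numerator Σ(Δy_t−Δȳ)(Δy_{t+1}−Δȳ) = -159.3744
Denominator Σ(Δy_t−Δȳ)² = 221.9333
r_1(Δy) = -159.3744 / 221.9333 = -0.718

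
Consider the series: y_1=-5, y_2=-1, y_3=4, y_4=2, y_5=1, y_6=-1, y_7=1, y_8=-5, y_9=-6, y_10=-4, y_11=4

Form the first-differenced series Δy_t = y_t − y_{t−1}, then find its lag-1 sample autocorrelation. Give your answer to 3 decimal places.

0.132

First differences Δy: 4, 5, -2, -1, -2, 2, -6, -1, 2, 8
Mean of differences = 0.9000
Numerator Σ(Δy_t−Δȳ)(Δy_{t+1}−Δȳ) = 19.8900
Denominator Σ(Δy_t−Δȳ)² = 150.9000
r_1(Δy) = 19.8900 / 150.9000 = 0.132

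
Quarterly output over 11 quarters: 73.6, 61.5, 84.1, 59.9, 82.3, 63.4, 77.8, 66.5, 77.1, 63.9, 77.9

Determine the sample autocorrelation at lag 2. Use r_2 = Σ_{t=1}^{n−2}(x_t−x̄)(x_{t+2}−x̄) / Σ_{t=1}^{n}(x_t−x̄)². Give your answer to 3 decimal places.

0.760

Mean x̄ = (73.6 + 61.5 + 84.1 + 59.9 + 82.3 + 63.4 + 77.8 + 66.5 + 77.1 + 63.9 + 77.9)/11 = 71.6364
Numerator Σ_{t=1}^{9}(x_t−x̄)(x_{t+2}−x̄) = 588.6774
Denominator Σ(x_t−x̄)² = 774.5455
r_2 = 588.6774 / 774.5455 = 0.760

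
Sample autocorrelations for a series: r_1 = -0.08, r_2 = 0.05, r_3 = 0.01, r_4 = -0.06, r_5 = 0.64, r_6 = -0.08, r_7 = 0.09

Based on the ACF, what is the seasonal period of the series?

The largest autocorrelation is r_5 = 0.64; the remaining lags stay at or below 0.09.
The dominant spike at lag 5 indicates a seasonal period of 5.

5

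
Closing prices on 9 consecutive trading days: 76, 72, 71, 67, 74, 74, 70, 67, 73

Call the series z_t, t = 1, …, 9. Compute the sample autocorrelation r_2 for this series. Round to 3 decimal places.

-0.437

Mean z̄ = (76 + 72 + 71 + 67 + 74 + 74 + 70 + 67 + 73)/9 = 71.5556
Σ(z_t−z̄)(z_{t+2}−z̄) = (-2.4691) + (-2.0247) + (-1.3580) + (-11.1358) + (-3.8025) + (-11.1358) + (-2.2469) = -34.1728
Denominator Σ(z_t−z̄)² = 78.2222
r_2 = -34.1728 / 78.2222 = -0.437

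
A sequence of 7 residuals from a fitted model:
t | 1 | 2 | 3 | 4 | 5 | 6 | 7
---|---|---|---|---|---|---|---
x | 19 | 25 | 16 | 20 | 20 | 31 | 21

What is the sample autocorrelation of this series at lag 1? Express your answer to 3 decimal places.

Mean x̄ = (19 + 25 + 16 + 20 + 20 + 31 + 21)/7 = 21.7143
Σ(x_t−x̄)(x_{t+1}−x̄) = (-8.9184) + (-18.7755) + (9.7959) + (2.9388) + (-15.9184) + (-6.6327) = -37.5102
Denominator Σ(x_t−x̄)² = 143.4286
r_1 = -37.5102 / 143.4286 = -0.262

-0.262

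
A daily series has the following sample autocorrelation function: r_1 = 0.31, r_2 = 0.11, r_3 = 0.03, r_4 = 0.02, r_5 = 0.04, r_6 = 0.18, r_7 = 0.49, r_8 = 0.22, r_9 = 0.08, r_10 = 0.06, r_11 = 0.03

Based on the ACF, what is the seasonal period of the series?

The largest autocorrelation is r_7 = 0.49; the remaining lags stay at or below 0.31. The elevated value at lag 1 (0.31), dropping to 0.11 at lag 2, reflects decaying short-term dependence rather than seasonality.
The dominant spike at lag 7 indicates a seasonal period of 7.

7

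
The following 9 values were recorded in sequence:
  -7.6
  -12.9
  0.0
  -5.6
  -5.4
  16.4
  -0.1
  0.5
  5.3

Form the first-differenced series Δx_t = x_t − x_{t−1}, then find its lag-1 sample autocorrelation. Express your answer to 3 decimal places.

-0.541

First differences Δx: -5.3, 12.9, -5.6, 0.2, 21.8, -16.5, 0.6, 4.8
Mean of differences = 1.6125
Numerator Σ(Δx_t−Δx̄)(Δx_{t+1}−Δx̄) = -528.2977
Denominator Σ(Δx_t−Δx̄)² = 975.9888
r_1(Δx) = -528.2977 / 975.9888 = -0.541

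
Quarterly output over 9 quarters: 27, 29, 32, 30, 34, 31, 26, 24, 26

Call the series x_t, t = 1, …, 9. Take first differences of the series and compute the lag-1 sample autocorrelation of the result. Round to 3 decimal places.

0.005

First differences Δx: 2, 3, -2, 4, -3, -5, -2, 2
Mean of differences = -0.1250
Numerator Σ(Δx_t−Δx̄)(Δx_{t+1}−Δx̄) = 0.3594
Denominator Σ(Δx_t−Δx̄)² = 74.8750
r_1(Δx) = 0.3594 / 74.8750 = 0.005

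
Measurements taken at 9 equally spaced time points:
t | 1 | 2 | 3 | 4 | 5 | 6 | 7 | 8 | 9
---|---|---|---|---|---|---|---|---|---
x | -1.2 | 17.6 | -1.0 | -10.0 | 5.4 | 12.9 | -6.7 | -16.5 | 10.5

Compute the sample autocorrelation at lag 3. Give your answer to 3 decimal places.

0.189

Mean x̄ = (-1.2 + 17.6 − 1.0 − 10.0 + 5.4 + 12.9 − 6.7 − 16.5 + 10.5)/9 = 1.2222
Σ(x_t−x̄)(x_{t+3}−x̄) = (27.1827) + (68.4227) + (-25.9506) + (88.9049) + (-74.0395) + (108.3438) = 192.8641
Denominator Σ(x_t−x̄)² = 1021.7156
r_3 = 192.8641 / 1021.7156 = 0.189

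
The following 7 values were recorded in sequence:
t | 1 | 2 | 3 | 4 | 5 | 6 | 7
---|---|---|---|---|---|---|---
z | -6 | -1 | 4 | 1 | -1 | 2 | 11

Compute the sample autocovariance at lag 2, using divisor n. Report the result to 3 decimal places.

-6.828

Mean z̄ = (-6 − 1 + 4 + 1 − 1 + 2 + 11)/7 = 1.4286
Deviations: -7.4286, -2.4286, 2.5714, -0.4286, -2.4286, 0.5714, 9.5714
Σ_{t=1}^{5}(z_t−z̄)(z_{t+2}−z̄) = -47.7959
γ_2 = -47.7959 / 7 = -6.828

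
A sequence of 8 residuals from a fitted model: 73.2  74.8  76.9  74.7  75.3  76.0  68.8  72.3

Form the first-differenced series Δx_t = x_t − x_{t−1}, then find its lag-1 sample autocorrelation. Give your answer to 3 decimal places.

-0.433

First differences Δx: 1.6, 2.1, -2.2, 0.6, 0.7, -7.2, 3.5
Mean of differences = -0.1286
Numerator Σ(Δx_t−Δx̄)(Δx_{t+1}−Δx̄) = -33.1880
Denominator Σ(Δx_t−Δx̄)² = 76.6343
r_1(Δx) = -33.1880 / 76.6343 = -0.433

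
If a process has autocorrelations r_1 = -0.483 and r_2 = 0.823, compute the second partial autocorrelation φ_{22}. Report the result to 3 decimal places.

0.769

φ_{22} = (r_2 − r_1²) / (1 − r_1²)
r_1² = (-0.483)² = 0.233289
Numerator = 0.823 − 0.2333 = 0.5897; denominator = 1 − 0.2333 = 0.7667
φ_{22} = 0.5897 / 0.7667 = 0.769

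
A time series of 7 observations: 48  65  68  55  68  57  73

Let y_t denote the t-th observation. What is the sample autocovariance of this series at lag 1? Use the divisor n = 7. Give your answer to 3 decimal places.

Mean ȳ = (48 + 65 + 68 + 55 + 68 + 57 + 73)/7 = 62.0000
Deviations: -14.0000, 3.0000, 6.0000, -7.0000, 6.0000, -5.0000, 11.0000
Σ_{t=1}^{6}(y_t−ȳ)(y_{t+1}−ȳ) = -193.0000
γ_1 = -193.0000 / 7 = -27.571

-27.571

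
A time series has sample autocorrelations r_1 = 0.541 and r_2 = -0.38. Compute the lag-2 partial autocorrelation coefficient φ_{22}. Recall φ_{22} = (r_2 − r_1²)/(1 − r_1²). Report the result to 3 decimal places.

-0.951

φ_{22} = (r_2 − r_1²) / (1 − r_1²)
r_1² = (0.541)² = 0.292681
Numerator = -0.38 − 0.2927 = -0.6727; denominator = 1 − 0.2927 = 0.7073
φ_{22} = -0.6727 / 0.7073 = -0.951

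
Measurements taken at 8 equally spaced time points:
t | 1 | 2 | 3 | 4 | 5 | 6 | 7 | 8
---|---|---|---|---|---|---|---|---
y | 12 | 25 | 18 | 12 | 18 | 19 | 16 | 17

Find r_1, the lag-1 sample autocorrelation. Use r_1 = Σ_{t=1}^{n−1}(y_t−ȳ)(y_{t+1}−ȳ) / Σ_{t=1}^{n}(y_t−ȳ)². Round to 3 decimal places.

Mean ȳ = (12 + 25 + 18 + 12 + 18 + 19 + 16 + 17)/8 = 17.1250
Deviations from mean: -5.1250, 7.8750, 0.8750, -5.1250, 0.8750, 1.8750, -1.1250, -0.1250
Σ(y_t−ȳ)(y_{t+1}−ȳ) = (-40.3594) + (6.8906) + (-4.4844) + (-4.4844) + (1.6406) + (-2.1094) + (0.1406) = -42.7656
Denominator Σ(y_t−ȳ)² = 120.8750
r_1 = -42.7656 / 120.8750 = -0.354

-0.354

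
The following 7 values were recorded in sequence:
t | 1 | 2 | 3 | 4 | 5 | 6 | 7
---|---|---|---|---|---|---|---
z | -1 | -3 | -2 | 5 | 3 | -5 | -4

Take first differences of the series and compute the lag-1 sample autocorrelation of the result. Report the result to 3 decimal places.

-0.019

First differences Δz: -2, 1, 7, -2, -8, 1
Mean of differences = -0.5000
Numerator Σ(Δz_t−Δz̄)(Δz_{t+1}−Δz̄) = -2.2500
Denominator Σ(Δz_t−Δz̄)² = 121.5000
r_1(Δz) = -2.2500 / 121.5000 = -0.019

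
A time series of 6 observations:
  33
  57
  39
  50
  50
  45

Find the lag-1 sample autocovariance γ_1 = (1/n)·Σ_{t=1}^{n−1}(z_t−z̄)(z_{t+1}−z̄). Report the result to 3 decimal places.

-38.685

Mean z̄ = (33 + 57 + 39 + 50 + 50 + 45)/6 = 45.6667
Σ_{t=1}^{5}(z_t−z̄)(z_{t+1}−z̄) = -232.1111
γ_1 = -232.1111 / 6 = -38.685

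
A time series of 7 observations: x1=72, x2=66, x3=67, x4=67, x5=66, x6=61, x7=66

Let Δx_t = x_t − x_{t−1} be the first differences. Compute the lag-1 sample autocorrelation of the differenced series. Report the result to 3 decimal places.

-0.390

First differences Δx: -6, 1, 0, -1, -5, 5
Mean of differences = -1.0000
Numerator Σ(Δx_t−Δx̄)(Δx_{t+1}−Δx̄) = -32.0000
Denominator Σ(Δx_t−Δx̄)² = 82.0000
r_1(Δx) = -32.0000 / 82.0000 = -0.390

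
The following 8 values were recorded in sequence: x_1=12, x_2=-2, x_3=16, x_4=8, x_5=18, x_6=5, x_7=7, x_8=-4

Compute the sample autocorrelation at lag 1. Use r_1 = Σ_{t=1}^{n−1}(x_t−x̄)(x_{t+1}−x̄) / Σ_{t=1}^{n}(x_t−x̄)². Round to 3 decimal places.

-0.308

Mean x̄ = (12 − 2 + 16 + 8 + 18 + 5 + 7 − 4)/8 = 7.5000
Deviations from mean: 4.5000, -9.5000, 8.5000, 0.5000, 10.5000, -2.5000, -0.5000, -11.5000
Σ(x_t−x̄)(x_{t+1}−x̄) = (-42.7500) + (-80.7500) + (4.2500) + (5.2500) + (-26.2500) + (1.2500) + (5.7500) = -133.2500
Denominator Σ(x_t−x̄)² = 432.0000
r_1 = -133.2500 / 432.0000 = -0.308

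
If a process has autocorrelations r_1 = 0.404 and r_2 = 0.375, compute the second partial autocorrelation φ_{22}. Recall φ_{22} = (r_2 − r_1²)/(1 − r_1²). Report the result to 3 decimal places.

φ_{22} = (r_2 − r_1²) / (1 − r_1²)
r_1² = (0.404)² = 0.163216
Numerator = 0.375 − 0.1632 = 0.2118; denominator = 1 − 0.1632 = 0.8368
φ_{22} = 0.2118 / 0.8368 = 0.253

0.253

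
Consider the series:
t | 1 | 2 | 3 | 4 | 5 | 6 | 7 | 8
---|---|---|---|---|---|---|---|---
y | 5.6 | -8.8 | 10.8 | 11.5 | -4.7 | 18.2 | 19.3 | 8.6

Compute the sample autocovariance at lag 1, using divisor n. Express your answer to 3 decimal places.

Mean ȳ = (5.6 − 8.8 + 10.8 + 11.5 − 4.7 + 18.2 + 19.3 + 8.6)/8 = 7.5625
Σ_{t=1}^{7}(y_t−ȳ)(y_{t+1}−ȳ) = -49.8052
γ_1 = -49.8052 / 8 = -6.226

-6.226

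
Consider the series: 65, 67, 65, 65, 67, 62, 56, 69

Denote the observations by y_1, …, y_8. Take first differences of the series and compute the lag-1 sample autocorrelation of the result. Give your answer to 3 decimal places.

First differences Δy: 2, -2, 0, 2, -5, -6, 13
Mean of differences = 0.5714
Numerator Σ(Δy_t−Δȳ)(Δy_{t+1}−Δȳ) = -56.0408
Denominator Σ(Δy_t−Δȳ)² = 239.7143
r_1(Δy) = -56.0408 / 239.7143 = -0.234

-0.234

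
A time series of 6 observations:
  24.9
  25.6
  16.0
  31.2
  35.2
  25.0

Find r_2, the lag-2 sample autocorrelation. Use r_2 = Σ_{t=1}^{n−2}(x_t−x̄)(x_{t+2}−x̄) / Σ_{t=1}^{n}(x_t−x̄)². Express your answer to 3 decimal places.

Mean x̄ = (24.9 + 25.6 + 16.0 + 31.2 + 35.2 + 25.0)/6 = 26.3167
Deviations from mean: -1.4167, -0.7167, -10.3167, 4.8833, 8.8833, -1.3167
Σ(x_t−x̄)(x_{t+2}−x̄) = (14.6153) + (-3.4997) + (-91.6464) + (-6.4297) = -86.9606
Denominator Σ(x_t−x̄)² = 213.4483
r_2 = -86.9606 / 213.4483 = -0.407

-0.407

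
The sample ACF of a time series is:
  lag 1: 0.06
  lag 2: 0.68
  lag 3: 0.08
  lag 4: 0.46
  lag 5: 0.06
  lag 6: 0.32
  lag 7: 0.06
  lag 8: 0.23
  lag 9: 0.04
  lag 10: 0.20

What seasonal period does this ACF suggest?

2

The largest autocorrelation is r_2 = 0.68, with weaker echoes at lags 4 (0.46), 6 (0.32), 8 (0.23) and 10 (0.20); the remaining lags stay at or below 0.08.
The dominant spike at lag 2 indicates a seasonal period of 2.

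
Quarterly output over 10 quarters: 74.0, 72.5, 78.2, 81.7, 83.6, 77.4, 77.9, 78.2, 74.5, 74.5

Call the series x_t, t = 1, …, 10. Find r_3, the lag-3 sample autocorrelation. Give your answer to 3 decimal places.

Mean x̄ = (74.0 + 72.5 + 78.2 + 81.7 + 83.6 + 77.4 + 77.9 + 78.2 + 74.5 + 74.5)/10 = 77.2500
Σ(x_t−x̄)(x_{t+3}−x̄) = (-14.4625) + (-30.1625) + (0.1425) + (2.8925) + (6.0325) + (-0.4125) + (-1.7875) = -37.7575
Denominator Σ(x_t−x̄)² = 110.6250
r_3 = -37.7575 / 110.6250 = -0.341

-0.341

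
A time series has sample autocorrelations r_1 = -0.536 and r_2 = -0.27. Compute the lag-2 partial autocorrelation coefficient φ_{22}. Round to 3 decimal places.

-0.782

φ_{22} = (r_2 − r_1²) / (1 − r_1²)
r_1² = (-0.536)² = 0.287296
Numerator = -0.27 − 0.2873 = -0.5573; denominator = 1 − 0.2873 = 0.7127
φ_{22} = -0.5573 / 0.7127 = -0.782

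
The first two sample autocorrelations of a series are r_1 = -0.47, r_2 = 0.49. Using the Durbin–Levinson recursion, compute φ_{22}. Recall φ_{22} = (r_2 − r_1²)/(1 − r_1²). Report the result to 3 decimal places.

φ_{22} = (r_2 − r_1²) / (1 − r_1²)
r_1² = (-0.47)² = 0.2209
Numerator = 0.49 − 0.2209 = 0.2691; denominator = 1 − 0.2209 = 0.7791
φ_{22} = 0.2691 / 0.7791 = 0.345

0.345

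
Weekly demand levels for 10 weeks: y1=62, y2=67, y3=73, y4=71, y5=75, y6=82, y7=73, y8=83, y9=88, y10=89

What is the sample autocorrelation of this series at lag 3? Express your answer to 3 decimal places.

Mean ȳ = (62 + 67 + 73 + 71 + 75 + 82 + 73 + 83 + 88 + 89)/10 = 76.3000
Σ(y_t−ȳ)(y_{t+3}−ȳ) = (75.7900) + (12.0900) + (-18.8100) + (17.4900) + (-8.7100) + (66.6900) + (-41.9100) = 102.6300
Denominator Σ(y_t−ȳ)² = 718.1000
r_3 = 102.6300 / 718.1000 = 0.143

0.143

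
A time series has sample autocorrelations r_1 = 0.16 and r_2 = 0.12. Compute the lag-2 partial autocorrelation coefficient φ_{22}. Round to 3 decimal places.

0.097

φ_{22} = (r_2 − r_1²) / (1 − r_1²)
r_1² = (0.16)² = 0.0256
Numerator = 0.12 − 0.0256 = 0.0944; denominator = 1 − 0.0256 = 0.9744
φ_{22} = 0.0944 / 0.9744 = 0.097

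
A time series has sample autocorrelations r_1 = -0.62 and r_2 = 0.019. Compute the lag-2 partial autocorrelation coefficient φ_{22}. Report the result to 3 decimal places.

φ_{22} = (r_2 − r_1²) / (1 − r_1²)
r_1² = (-0.62)² = 0.3844
Numerator = 0.019 − 0.3844 = -0.3654; denominator = 1 − 0.3844 = 0.6156
φ_{22} = -0.3654 / 0.6156 = -0.594

-0.594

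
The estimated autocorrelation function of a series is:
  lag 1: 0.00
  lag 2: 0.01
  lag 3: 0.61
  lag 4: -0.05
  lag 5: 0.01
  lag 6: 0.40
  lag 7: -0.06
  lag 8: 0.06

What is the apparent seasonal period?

The largest autocorrelation is r_3 = 0.61, with a weaker echo at lag 6 (0.40); the remaining lags stay at or below 0.06.
The dominant spike at lag 3 indicates a seasonal period of 3.

3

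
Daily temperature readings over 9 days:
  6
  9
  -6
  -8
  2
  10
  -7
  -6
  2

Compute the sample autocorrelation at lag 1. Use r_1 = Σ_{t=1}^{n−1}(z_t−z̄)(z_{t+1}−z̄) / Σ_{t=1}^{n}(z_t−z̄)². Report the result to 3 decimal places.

Mean z̄ = (6 + 9 − 6 − 8 + 2 + 10 − 7 − 6 + 2)/9 = 0.2222
Numerator Σ_{t=1}^{8}(z_t−z̄)(z_{t+1}−z̄) = 13.2840
Denominator Σ(z_t−z̄)² = 409.5556
r_1 = 13.2840 / 409.5556 = 0.032

0.032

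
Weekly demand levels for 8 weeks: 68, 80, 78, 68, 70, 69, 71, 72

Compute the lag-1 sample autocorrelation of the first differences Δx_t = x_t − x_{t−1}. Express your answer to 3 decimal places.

-0.083

First differences Δx: 12, -2, -10, 2, -1, 2, 1
Mean of differences = 0.5714
Numerator Σ(Δx_t−Δx̄)(Δx_{t+1}−Δx̄) = -21.1837
Denominator Σ(Δx_t−Δx̄)² = 255.7143
r_1(Δx) = -21.1837 / 255.7143 = -0.083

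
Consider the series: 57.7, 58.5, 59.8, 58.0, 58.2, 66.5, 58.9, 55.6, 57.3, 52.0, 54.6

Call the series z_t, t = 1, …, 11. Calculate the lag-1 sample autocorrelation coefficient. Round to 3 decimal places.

0.264

Mean z̄ = (57.7 + 58.5 + 59.8 + 58.0 + 58.2 + 66.5 + 58.9 + 55.6 + 57.3 + 52.0 + 54.6)/11 = 57.9182
Numerator Σ_{t=1}^{10}(z_t−z̄)(z_{t+1}−z̄) = 34.4424
Denominator Σ(z_t−z̄)² = 130.4164
r_1 = 34.4424 / 130.4164 = 0.264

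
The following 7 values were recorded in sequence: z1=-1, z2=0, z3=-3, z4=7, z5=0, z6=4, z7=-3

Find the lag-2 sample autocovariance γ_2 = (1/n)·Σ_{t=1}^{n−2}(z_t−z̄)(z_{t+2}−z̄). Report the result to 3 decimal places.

4.009

Mean z̄ = (-1 + 0 − 3 + 7 + 0 + 4 − 3)/7 = 0.5714
Σ_{t=1}^{5}(z_t−z̄)(z_{t+2}−z̄) = 28.0612
γ_2 = 28.0612 / 7 = 4.009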